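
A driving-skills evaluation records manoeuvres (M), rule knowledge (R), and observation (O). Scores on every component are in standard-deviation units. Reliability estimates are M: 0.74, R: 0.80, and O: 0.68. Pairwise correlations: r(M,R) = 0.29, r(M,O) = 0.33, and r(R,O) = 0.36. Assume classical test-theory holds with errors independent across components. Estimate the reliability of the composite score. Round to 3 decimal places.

Var(M+R+O) = 3 + 2·[0.29 + 0.33 + 0.36] = 3 + 1.96 = 4.96.
With uncorrelated errors the cross-covariances are all true-score covariance, so they carry over unchanged; only the diagonal terms shrink to ρᵢσᵢ².
True-score variance = [0.74 + 0.80 + 0.68] + 1.96 = 2.22 + 1.96 = 4.18.
Reliability = 4.18 / 4.96 = 0.843.

0.843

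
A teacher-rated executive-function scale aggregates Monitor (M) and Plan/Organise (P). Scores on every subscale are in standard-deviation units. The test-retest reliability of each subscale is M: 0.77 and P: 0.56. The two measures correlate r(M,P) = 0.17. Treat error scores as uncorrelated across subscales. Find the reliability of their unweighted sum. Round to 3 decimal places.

Var(M+P) = 2 + 2·[0.17] = 2 + 0.34 = 2.34.
Because errors are independent across components, Cov(Tᵢ,Tⱼ) = Cov(Xᵢ,Xⱼ); the off-diagonal part of the true-score variance is the same as above.
True-score variance = [0.77 + 0.56] + 0.34 = 1.33 + 0.34 = 1.67.
Reliability = 1.67 / 2.34 = 0.714.

0.714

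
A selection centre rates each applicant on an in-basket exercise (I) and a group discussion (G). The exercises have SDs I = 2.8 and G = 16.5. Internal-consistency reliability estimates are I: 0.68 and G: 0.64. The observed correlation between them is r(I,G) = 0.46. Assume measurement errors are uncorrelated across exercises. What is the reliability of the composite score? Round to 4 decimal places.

0.6884

Var(I+G) = 2.8² + 16.5² + 2·[2.8·16.5·0.46] = 280.09 + 42.504 = 322.594.
Because errors are independent across components, Cov(Tᵢ,Tⱼ) = Cov(Xᵢ,Xⱼ); the off-diagonal part of the true-score variance is the same as above.
True-score variance = [2.8²·0.68 + 16.5²·0.64] + 42.504 = 179.571 + 42.504 = 222.075.
Reliability = 222.075 / 322.594 = 0.6884.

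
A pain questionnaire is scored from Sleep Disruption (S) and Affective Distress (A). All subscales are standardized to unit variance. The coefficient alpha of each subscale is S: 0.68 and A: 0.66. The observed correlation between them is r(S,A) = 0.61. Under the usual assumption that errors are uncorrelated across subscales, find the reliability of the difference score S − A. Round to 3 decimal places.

Var(S−A) = 1 + 1 − 2·0.61 = 2 − 1.22 = 0.78.
Because errors are independent across components, Cov(Tᵢ,Tⱼ) = Cov(Xᵢ,Xⱼ); the off-diagonal part of the true-score variance is the same as above.
True-score variance = [0.68 + 0.66] − 1.22 = 1.34 − 1.22 = 0.12.
Reliability = 0.12 / 0.78 = 0.154.

0.154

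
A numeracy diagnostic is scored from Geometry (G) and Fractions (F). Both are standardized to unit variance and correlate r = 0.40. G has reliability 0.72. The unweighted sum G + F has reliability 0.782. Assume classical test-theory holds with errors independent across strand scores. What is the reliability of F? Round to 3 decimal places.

Var(G+F) = 2 + 2·0.40 = 2.800.
True-score variance = ρ_G + ρ_F + 2·0.40, so 0.782 = (0.72 + ρ_F + 0.80) / 2.800.
ρ_F = 0.782·2.800 − 0.72 − 0.80 = 0.670.

0.670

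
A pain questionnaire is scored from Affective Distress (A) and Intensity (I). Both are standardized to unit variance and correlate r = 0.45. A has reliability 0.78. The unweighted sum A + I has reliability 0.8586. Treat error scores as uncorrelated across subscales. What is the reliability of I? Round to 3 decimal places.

Var(A+I) = 2 + 2·0.45 = 2.900.
True-score variance = ρ_A + ρ_I + 2·0.45, so 0.8586 = (0.78 + ρ_I + 0.90) / 2.900.
ρ_I = 0.8586·2.900 − 0.78 − 0.90 = 0.810.

0.810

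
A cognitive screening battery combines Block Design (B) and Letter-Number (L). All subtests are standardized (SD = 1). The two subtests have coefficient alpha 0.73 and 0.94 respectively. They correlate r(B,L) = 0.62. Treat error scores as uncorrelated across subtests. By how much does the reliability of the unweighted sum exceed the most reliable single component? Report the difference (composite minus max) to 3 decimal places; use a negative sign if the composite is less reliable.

-0.042

Var(sum) = 2 + 1.24 = 3.24; true-score variance = 1.67 + 1.24 = 2.91; composite reliability = 0.8981.
Max component reliability = 0.9400.
Difference = 0.8981 − 0.9400 = -0.042.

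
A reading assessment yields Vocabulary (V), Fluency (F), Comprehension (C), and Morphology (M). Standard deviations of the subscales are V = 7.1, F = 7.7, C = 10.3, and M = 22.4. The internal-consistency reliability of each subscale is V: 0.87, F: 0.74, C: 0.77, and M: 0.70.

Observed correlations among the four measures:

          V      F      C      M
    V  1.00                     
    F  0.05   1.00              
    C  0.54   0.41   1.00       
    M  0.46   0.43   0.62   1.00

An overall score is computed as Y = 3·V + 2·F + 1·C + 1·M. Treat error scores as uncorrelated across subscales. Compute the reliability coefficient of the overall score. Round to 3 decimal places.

Var(Y) = 3²·7.1² + 2²·7.7² + 10.3² + 22.4² + 2·[6·7.1·7.7·0.05 + 3·7.1·10.3·0.54 + 3·7.1·22.4·0.46 + 2·7.7·10.3·0.41 + 2·7.7·22.4·0.43 + 10.3·22.4·0.62] = 1298.7 + 1421.52 = 2720.22.
With uncorrelated errors the cross-covariances are all true-score covariance, so they carry over unchanged; only the diagonal terms shrink to ρᵢσᵢ².
True-score variance = [3²·7.1²·0.87 + 2²·7.7²·0.74 + 10.3²·0.77 + 22.4²·0.70] + 1421.52 = 1003.13 + 1421.52 = 2424.65.
Reliability = 2424.65 / 2720.22 = 0.891.

0.891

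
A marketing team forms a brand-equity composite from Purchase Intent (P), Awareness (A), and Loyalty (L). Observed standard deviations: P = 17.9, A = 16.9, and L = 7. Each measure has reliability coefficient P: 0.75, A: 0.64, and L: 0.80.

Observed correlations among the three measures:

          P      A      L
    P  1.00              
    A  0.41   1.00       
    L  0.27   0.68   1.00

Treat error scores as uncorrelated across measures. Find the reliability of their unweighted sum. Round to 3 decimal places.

Var(P+A+L) = 17.9² + 16.9² + 7² + 2·[17.9·16.9·0.41 + 17.9·7·0.27 + 16.9·7·0.68] = 655.02 + 476.608 = 1131.63.
Under uncorrelated errors the observed covariances equal the true-score covariances, so only the own-variance terms attenuate.
True-score variance = [17.9²·0.75 + 16.9²·0.64 + 7²·0.80] + 476.608 = 462.298 + 476.608 = 938.906.
Reliability = 938.906 / 1131.63 = 0.830.

0.830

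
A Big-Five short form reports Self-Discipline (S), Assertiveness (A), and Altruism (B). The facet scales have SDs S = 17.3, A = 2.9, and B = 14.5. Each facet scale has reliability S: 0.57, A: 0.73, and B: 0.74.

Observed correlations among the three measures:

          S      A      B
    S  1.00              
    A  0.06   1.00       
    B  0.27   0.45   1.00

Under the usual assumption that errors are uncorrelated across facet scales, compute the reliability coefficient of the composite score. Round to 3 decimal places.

Var(S+A+B) = 17.3² + 2.9² + 14.5² + 2·[17.3·2.9·0.06 + 17.3·14.5·0.27 + 2.9·14.5·0.45] = 517.95 + 179.324 = 697.274.
Because errors are independent across components, Cov(Tᵢ,Tⱼ) = Cov(Xᵢ,Xⱼ); the off-diagonal part of the true-score variance is the same as above.
True-score variance = [17.3²·0.57 + 2.9²·0.73 + 14.5²·0.74] + 179.324 = 332.32 + 179.324 = 511.644.
Reliability = 511.644 / 697.274 = 0.734.

0.734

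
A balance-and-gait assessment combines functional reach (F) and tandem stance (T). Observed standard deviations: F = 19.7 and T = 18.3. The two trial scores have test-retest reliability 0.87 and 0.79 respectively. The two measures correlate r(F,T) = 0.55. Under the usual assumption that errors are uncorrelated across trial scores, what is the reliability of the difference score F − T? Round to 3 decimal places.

Var(F−T) = 19.7² + 18.3² − 2·19.7·18.3·0.55 = 722.98 − 396.561 = 326.419.
Because errors are independent across components, Cov(Tᵢ,Tⱼ) = Cov(Xᵢ,Xⱼ); the off-diagonal part of the true-score variance is the same as above.
True-score variance = [19.7²·0.87 + 18.3²·0.79] − 396.561 = 602.201 − 396.561 = 205.64.
Reliability = 205.64 / 326.419 = 0.630.

0.630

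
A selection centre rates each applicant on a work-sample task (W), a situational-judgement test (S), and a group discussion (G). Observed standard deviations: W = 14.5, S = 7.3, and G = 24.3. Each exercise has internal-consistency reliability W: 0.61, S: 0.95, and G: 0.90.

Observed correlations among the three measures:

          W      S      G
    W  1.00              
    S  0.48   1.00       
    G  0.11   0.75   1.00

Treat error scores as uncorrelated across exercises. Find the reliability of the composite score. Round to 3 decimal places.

0.889

Var(W+S+G) = 14.5² + 7.3² + 24.3² + 2·[14.5·7.3·0.48 + 14.5·24.3·0.11 + 7.3·24.3·0.75] = 854.03 + 445.218 = 1299.25.
Under uncorrelated errors the observed covariances equal the true-score covariances, so only the own-variance terms attenuate.
True-score variance = [14.5²·0.61 + 7.3²·0.95 + 24.3²·0.90] + 445.218 = 710.319 + 445.218 = 1155.54.
Reliability = 1155.54 / 1299.25 = 0.889.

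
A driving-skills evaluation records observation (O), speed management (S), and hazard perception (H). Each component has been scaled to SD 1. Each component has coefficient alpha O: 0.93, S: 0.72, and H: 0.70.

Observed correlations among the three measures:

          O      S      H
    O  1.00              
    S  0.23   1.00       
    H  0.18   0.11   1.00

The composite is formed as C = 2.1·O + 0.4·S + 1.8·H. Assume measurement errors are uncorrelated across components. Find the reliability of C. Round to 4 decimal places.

Var(C) = 2.1² + 0.4² + 1.8² + 2·[0.84·0.23 + 3.78·0.18 + 0.72·0.11] = 7.81 + 1.9056 = 9.7156.
Because errors are independent across components, Cov(Tᵢ,Tⱼ) = Cov(Xᵢ,Xⱼ); the off-diagonal part of the true-score variance is the same as above.
True-score variance = [2.1²·0.93 + 0.4²·0.72 + 1.8²·0.70] + 1.9056 = 6.4845 + 1.9056 = 8.3901.
Reliability = 8.3901 / 9.7156 = 0.8636.

0.8636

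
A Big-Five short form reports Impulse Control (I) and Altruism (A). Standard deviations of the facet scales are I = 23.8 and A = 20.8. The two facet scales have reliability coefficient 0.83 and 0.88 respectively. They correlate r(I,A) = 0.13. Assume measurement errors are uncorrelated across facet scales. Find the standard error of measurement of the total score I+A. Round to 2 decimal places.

12.17

Var(total) = 999.08 + 128.71 = 1127.79.
True-score variance = 850.868 + 128.71 = 979.579, so reliability = 0.8686.
Error variance = 1127.79 − 979.579 = 148.212; SEM = √148.212 = 12.17.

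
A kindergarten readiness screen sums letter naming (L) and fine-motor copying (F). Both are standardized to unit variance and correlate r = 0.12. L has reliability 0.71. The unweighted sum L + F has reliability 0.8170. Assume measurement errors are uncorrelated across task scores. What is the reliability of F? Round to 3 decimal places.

0.880

Var(L+F) = 2 + 2·0.12 = 2.240.
True-score variance = ρ_L + ρ_F + 2·0.12, so 0.8170 = (0.71 + ρ_F + 0.24) / 2.240.
ρ_F = 0.8170·2.240 − 0.71 − 0.24 = 0.880.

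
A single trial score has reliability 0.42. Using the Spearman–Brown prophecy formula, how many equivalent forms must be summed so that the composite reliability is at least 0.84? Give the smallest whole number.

k ≥ ρ*(1−ρ₁)/(ρ₁(1−ρ*)) = 0.84·0.58 / (0.42·0.16) = 7.250.
Smallest integer k = 8.

8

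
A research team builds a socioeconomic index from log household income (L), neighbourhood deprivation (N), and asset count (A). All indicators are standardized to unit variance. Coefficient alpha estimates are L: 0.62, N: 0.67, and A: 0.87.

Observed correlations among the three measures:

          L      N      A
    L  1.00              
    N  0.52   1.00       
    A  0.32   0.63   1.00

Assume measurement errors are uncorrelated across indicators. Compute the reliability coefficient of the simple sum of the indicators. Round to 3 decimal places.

Var(L+N+A) = 3 + 2·[0.52 + 0.32 + 0.63] = 3 + 2.94 = 5.94.
Because errors are independent across components, Cov(Tᵢ,Tⱼ) = Cov(Xᵢ,Xⱼ); the off-diagonal part of the true-score variance is the same as above.
True-score variance = [0.62 + 0.67 + 0.87] + 2.94 = 2.16 + 2.94 = 5.1.
Reliability = 5.1 / 5.94 = 0.859.

0.859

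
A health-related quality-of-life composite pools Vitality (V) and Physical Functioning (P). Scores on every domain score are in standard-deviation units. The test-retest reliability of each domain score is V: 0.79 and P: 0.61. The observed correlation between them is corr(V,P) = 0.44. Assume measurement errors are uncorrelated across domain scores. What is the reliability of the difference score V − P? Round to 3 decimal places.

Var(V−P) = 1 + 1 − 2·0.44 = 2 − 0.88 = 1.12.
With uncorrelated errors the cross-covariances are all true-score covariance, so they carry over unchanged; only the diagonal terms shrink to ρᵢσᵢ².
True-score variance = [0.79 + 0.61] − 0.88 = 1.4 − 0.88 = 0.52.
Reliability = 0.52 / 1.12 = 0.464.

0.464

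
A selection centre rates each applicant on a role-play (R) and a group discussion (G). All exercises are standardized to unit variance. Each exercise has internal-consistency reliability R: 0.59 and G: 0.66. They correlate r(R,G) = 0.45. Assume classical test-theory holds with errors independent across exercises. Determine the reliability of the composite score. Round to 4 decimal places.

0.7414

Var(R+G) = 2 + 2·[0.45] = 2 + 0.9 = 2.9.
Under uncorrelated errors the observed covariances equal the true-score covariances, so only the own-variance terms attenuate.
True-score variance = [0.59 + 0.66] + 0.9 = 1.25 + 0.9 = 2.15.
Reliability = 2.15 / 2.9 = 0.7414.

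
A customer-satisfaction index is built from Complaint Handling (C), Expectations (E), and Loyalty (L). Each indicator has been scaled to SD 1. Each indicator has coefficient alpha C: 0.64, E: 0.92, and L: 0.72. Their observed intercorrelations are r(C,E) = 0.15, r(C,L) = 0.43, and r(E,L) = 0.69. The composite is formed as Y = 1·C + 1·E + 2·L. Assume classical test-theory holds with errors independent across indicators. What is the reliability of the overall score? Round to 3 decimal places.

Var(Y) = 1 + 1 + 2² + 2·[0.15 + 2·0.43 + 2·0.69] = 6 + 4.78 = 10.78.
Because errors are independent across components, Cov(Tᵢ,Tⱼ) = Cov(Xᵢ,Xⱼ); the off-diagonal part of the true-score variance is the same as above.
True-score variance = [0.64 + 0.92 + 2²·0.72] + 4.78 = 4.44 + 4.78 = 9.22.
Reliability = 9.22 / 10.78 = 0.855.

0.855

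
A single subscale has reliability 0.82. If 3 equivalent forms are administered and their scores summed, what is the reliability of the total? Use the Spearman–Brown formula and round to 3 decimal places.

0.932

ρ_k = kρ / (1 + (k−1)ρ) = 3·0.82 / (1 + 2·0.82) = 2.460 / 2.640 = 0.932.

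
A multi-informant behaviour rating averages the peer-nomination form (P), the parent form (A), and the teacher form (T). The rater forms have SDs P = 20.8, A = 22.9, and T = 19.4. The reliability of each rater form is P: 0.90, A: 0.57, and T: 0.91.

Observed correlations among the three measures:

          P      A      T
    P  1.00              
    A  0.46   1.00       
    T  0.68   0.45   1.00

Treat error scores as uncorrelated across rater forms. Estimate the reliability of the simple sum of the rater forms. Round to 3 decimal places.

Var(P+A+T) = 20.8² + 22.9² + 19.4² + 2·[20.8·22.9·0.46 + 20.8·19.4·0.68 + 22.9·19.4·0.45] = 1333.41 + 1386.84 = 2720.25.
With uncorrelated errors the cross-covariances are all true-score covariance, so they carry over unchanged; only the diagonal terms shrink to ρᵢσᵢ².
True-score variance = [20.8²·0.90 + 22.9²·0.57 + 19.4²·0.91] + 1386.84 = 1030.78 + 1386.84 = 2417.61.
Reliability = 2417.61 / 2720.25 = 0.889.

0.889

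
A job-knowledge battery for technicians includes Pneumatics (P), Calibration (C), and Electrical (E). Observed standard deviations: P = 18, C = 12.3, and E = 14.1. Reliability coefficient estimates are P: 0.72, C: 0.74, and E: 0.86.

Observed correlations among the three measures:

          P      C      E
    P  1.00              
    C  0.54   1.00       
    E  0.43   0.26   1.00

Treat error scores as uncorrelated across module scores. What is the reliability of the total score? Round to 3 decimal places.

Var(P+C+E) = 18² + 12.3² + 14.1² + 2·[18·12.3·0.54 + 18·14.1·0.43 + 12.3·14.1·0.26] = 674.1 + 547.564 = 1221.66.
With uncorrelated errors the cross-covariances are all true-score covariance, so they carry over unchanged; only the diagonal terms shrink to ρᵢσᵢ².
True-score variance = [18²·0.72 + 12.3²·0.74 + 14.1²·0.86] + 547.564 = 516.211 + 547.564 = 1063.77.
Reliability = 1063.77 / 1221.66 = 0.871.

0.871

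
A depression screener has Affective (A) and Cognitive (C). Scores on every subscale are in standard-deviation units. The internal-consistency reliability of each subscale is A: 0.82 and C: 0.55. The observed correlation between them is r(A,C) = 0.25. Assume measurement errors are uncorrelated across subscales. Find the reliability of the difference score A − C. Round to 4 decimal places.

0.5800

Var(A−C) = 1 + 1 − 2·0.25 = 2 − 0.5 = 1.5.
Under uncorrelated errors the observed covariances equal the true-score covariances, so only the own-variance terms attenuate.
True-score variance = [0.82 + 0.55] − 0.5 = 1.37 − 0.5 = 0.87.
Reliability = 0.87 / 1.5 = 0.5800.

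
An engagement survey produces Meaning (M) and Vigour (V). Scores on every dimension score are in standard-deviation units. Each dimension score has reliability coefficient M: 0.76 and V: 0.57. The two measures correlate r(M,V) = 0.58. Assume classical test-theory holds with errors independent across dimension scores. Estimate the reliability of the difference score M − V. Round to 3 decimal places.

0.202

Var(M−V) = 1 + 1 − 2·0.58 = 2 − 1.16 = 0.84.
With uncorrelated errors the cross-covariances are all true-score covariance, so they carry over unchanged; only the diagonal terms shrink to ρᵢσᵢ².
True-score variance = [0.76 + 0.57] − 1.16 = 1.33 − 1.16 = 0.17.
Reliability = 0.17 / 0.84 = 0.202.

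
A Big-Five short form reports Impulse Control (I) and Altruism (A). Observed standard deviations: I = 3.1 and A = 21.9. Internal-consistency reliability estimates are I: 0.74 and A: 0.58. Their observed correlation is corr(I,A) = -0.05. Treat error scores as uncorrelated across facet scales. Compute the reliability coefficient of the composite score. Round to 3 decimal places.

Var(I+A) = 3.1² + 21.9² + 2·[3.1·21.9·(-0.05)] = 489.22 − 6.789 = 482.431.
With uncorrelated errors the cross-covariances are all true-score covariance, so they carry over unchanged; only the diagonal terms shrink to ρᵢσᵢ².
True-score variance = [3.1²·0.74 + 21.9²·0.58] − 6.789 = 285.285 − 6.789 = 278.496.
Reliability = 278.496 / 482.431 = 0.577.

0.577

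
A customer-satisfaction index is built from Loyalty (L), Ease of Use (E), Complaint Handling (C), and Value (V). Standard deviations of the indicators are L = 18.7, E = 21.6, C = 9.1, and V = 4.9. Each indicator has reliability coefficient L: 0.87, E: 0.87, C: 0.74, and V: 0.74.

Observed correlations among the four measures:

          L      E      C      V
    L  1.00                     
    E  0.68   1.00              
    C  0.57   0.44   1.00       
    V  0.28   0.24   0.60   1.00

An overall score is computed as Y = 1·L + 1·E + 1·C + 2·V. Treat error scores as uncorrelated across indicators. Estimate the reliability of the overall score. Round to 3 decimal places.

0.931

Var(Y) = 18.7² + 21.6² + 9.1² + 2²·4.9² + 2·[18.7·21.6·0.68 + 18.7·9.1·0.57 + 2·18.7·4.9·0.28 + 21.6·9.1·0.44 + 2·21.6·4.9·0.24 + 2·9.1·4.9·0.60] = 995.1 + 1227.55 = 2222.65.
With uncorrelated errors the cross-covariances are all true-score covariance, so they carry over unchanged; only the diagonal terms shrink to ρᵢσᵢ².
True-score variance = [18.7²·0.87 + 21.6²·0.87 + 9.1²·0.74 + 2²·4.9²·0.74] + 1227.55 = 842.487 + 1227.55 = 2070.03.
Reliability = 2070.03 / 2222.65 = 0.931.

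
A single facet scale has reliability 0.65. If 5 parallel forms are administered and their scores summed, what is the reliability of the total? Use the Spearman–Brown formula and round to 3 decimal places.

ρ_k = kρ / (1 + (k−1)ρ) = 5·0.65 / (1 + 4·0.65) = 3.250 / 3.600 = 0.903.

0.903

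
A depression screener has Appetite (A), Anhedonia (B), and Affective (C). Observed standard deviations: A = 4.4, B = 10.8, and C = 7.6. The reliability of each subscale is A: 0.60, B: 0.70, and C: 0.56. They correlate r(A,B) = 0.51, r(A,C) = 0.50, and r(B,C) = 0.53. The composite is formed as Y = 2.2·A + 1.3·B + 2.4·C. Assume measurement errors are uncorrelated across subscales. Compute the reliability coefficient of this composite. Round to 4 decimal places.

Var(Y) = 2.2²·4.4² + 1.3²·10.8² + 2.4²·7.6² + 2·[2.86·4.4·10.8·0.51 + 5.28·4.4·7.6·0.50 + 3.12·10.8·7.6·0.53] = 623.522 + 586.644 = 1210.17.
Because errors are independent across components, Cov(Tᵢ,Tⱼ) = Cov(Xᵢ,Xⱼ); the off-diagonal part of the true-score variance is the same as above.
True-score variance = [2.2²·4.4²·0.60 + 1.3²·10.8²·0.70 + 2.4²·7.6²·0.56] + 586.644 = 380.517 + 586.644 = 967.161.
Reliability = 967.161 / 1210.17 = 0.7992.

0.7992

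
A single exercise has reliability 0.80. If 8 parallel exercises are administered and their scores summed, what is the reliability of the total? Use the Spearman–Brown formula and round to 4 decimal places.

ρ_k = kρ / (1 + (k−1)ρ) = 8·0.80 / (1 + 7·0.80) = 6.400 / 6.600 = 0.9697.

0.9697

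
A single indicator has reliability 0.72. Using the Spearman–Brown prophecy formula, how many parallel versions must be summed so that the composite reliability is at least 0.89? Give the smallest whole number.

4

k ≥ ρ*(1−ρ₁)/(ρ₁(1−ρ*)) = 0.89·0.28 / (0.72·0.11) = 3.146.
Smallest integer k = 4.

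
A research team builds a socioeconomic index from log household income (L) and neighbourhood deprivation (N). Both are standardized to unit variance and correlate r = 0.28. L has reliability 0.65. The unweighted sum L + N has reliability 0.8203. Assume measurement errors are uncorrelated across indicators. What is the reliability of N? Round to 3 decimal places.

Var(L+N) = 2 + 2·0.28 = 2.560.
True-score variance = ρ_L + ρ_N + 2·0.28, so 0.8203 = (0.65 + ρ_N + 0.56) / 2.560.
ρ_N = 0.8203·2.560 − 0.65 − 0.56 = 0.890.

0.890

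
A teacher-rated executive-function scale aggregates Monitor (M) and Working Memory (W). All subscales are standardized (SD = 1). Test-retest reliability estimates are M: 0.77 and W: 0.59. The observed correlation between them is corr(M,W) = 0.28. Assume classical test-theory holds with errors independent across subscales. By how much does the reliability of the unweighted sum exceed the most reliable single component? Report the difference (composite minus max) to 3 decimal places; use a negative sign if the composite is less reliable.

Var(sum) = 2 + 0.56 = 2.56; true-score variance = 1.36 + 0.56 = 1.92; composite reliability = 0.7500.
Max component reliability = 0.7700.
Difference = 0.7500 − 0.7700 = -0.020.

-0.020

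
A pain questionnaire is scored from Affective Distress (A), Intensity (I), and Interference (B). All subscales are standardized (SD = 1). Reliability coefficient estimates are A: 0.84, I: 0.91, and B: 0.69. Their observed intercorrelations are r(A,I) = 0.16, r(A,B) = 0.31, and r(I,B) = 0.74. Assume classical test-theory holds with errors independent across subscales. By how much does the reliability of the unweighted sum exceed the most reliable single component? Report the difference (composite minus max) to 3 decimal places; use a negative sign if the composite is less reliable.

-0.013

Var(sum) = 3 + 2.42 = 5.42; true-score variance = 2.44 + 2.42 = 4.86; composite reliability = 0.8967.
Max component reliability = 0.9100.
Difference = 0.8967 − 0.9100 = -0.013.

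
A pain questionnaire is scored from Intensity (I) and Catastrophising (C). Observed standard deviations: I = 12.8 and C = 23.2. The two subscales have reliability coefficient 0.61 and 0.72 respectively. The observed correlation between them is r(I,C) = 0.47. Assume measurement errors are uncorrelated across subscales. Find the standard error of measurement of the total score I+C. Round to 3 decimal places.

Var(total) = 702.08 + 279.142 = 981.222.
True-score variance = 487.475 + 279.142 = 766.618, so reliability = 0.7813.
Error variance = 981.222 − 766.618 = 214.605; SEM = √214.605 = 14.649.

14.649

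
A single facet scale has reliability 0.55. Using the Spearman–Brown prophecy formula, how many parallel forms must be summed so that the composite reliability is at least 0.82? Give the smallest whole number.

4

k ≥ ρ*(1−ρ₁)/(ρ₁(1−ρ*)) = 0.82·0.45 / (0.55·0.18) = 3.727.
Smallest integer k = 4.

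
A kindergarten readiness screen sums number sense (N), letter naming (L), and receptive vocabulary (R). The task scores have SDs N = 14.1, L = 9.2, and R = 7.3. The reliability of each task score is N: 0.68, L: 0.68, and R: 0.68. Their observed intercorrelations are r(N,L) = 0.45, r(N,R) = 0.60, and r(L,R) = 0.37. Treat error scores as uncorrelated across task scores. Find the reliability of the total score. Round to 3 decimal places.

0.828

Var(N+L+R) = 14.1² + 9.2² + 7.3² + 2·[14.1·9.2·0.45 + 14.1·7.3·0.60 + 9.2·7.3·0.37] = 336.74 + 289.962 = 626.702.
Because errors are independent across components, Cov(Tᵢ,Tⱼ) = Cov(Xᵢ,Xⱼ); the off-diagonal part of the true-score variance is the same as above.
True-score variance = [14.1²·0.68 + 9.2²·0.68 + 7.3²·0.68] + 289.962 = 228.983 + 289.962 = 518.946.
Reliability = 518.946 / 626.702 = 0.828.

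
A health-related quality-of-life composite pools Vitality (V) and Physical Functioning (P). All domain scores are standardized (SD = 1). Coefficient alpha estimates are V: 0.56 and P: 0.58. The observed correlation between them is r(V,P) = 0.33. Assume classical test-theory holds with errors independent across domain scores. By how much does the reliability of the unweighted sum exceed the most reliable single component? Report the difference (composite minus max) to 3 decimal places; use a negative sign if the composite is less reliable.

Var(sum) = 2 + 0.66 = 2.66; true-score variance = 1.14 + 0.66 = 1.8; composite reliability = 0.6767.
Max component reliability = 0.5800.
Difference = 0.6767 − 0.5800 = 0.097.

0.097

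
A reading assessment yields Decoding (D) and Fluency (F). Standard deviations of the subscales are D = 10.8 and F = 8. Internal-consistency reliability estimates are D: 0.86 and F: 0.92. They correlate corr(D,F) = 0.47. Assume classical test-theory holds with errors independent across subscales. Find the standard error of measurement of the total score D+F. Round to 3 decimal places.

Var(total) = 180.64 + 81.216 = 261.856.
True-score variance = 159.19 + 81.216 = 240.406, so reliability = 0.9181.
Error variance = 261.856 − 240.406 = 21.4496; SEM = √21.4496 = 4.631.

4.631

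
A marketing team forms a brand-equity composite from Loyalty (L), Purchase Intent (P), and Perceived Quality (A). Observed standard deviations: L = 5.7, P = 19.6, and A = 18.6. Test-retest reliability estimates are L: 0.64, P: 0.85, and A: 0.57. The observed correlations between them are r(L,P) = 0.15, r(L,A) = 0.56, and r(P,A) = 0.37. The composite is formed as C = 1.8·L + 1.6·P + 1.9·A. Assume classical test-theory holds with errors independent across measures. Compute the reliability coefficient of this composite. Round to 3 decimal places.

0.803

Var(C) = 1.8²·5.7² + 1.6²·19.6² + 1.9²·18.6² + 2·[2.88·5.7·19.6·0.15 + 3.42·5.7·18.6·0.56 + 3.04·19.6·18.6·0.37] = 2337.63 + 1322.74 = 3660.37.
Because errors are independent across components, Cov(Tᵢ,Tⱼ) = Cov(Xᵢ,Xⱼ); the off-diagonal part of the true-score variance is the same as above.
True-score variance = [1.8²·5.7²·0.64 + 1.6²·19.6²·0.85 + 1.9²·18.6²·0.57] + 1322.74 = 1615.19 + 1322.74 = 2937.92.
Reliability = 2937.92 / 3660.37 = 0.803.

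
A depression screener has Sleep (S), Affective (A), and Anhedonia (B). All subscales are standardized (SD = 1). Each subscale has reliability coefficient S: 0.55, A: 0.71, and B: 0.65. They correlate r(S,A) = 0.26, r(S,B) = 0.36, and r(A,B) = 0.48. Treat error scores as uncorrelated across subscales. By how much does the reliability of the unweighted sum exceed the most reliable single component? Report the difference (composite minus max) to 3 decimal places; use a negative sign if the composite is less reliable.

0.080

Var(sum) = 3 + 2.2 = 5.2; true-score variance = 1.91 + 2.2 = 4.11; composite reliability = 0.7904.
Max component reliability = 0.7100.
Difference = 0.7904 − 0.7100 = 0.080.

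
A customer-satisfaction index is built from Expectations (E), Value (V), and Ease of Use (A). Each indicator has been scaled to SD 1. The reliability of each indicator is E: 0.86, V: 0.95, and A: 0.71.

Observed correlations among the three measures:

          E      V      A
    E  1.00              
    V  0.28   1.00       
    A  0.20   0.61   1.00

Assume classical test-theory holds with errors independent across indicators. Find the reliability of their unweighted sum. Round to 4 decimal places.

Var(E+V+A) = 3 + 2·[0.28 + 0.20 + 0.61] = 3 + 2.18 = 5.18.
Because errors are independent across components, Cov(Tᵢ,Tⱼ) = Cov(Xᵢ,Xⱼ); the off-diagonal part of the true-score variance is the same as above.
True-score variance = [0.86 + 0.95 + 0.71] + 2.18 = 2.52 + 2.18 = 4.7.
Reliability = 4.7 / 5.18 = 0.9073.

0.9073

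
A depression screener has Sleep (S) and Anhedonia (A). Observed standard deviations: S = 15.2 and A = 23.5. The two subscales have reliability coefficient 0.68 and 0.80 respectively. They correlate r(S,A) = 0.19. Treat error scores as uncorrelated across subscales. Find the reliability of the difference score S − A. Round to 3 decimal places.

0.715

Var(S−A) = 15.2² + 23.5² − 2·15.2·23.5·0.19 = 783.29 − 135.736 = 647.554.
With uncorrelated errors the cross-covariances are all true-score covariance, so they carry over unchanged; only the diagonal terms shrink to ρᵢσᵢ².
True-score variance = [15.2²·0.68 + 23.5²·0.80] − 135.736 = 598.907 − 135.736 = 463.171.
Reliability = 463.171 / 647.554 = 0.715.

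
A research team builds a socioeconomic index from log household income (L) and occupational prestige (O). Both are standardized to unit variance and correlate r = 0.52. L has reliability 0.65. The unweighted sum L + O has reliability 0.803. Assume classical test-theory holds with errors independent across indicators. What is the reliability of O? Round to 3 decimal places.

0.751

Var(L+O) = 2 + 2·0.52 = 3.040.
True-score variance = ρ_L + ρ_O + 2·0.52, so 0.803 = (0.65 + ρ_O + 1.04) / 3.040.
ρ_O = 0.803·3.040 − 0.65 − 1.04 = 0.751.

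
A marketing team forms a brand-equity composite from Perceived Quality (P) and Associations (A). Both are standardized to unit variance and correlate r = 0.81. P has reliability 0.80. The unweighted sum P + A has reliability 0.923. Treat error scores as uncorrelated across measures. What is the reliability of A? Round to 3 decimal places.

0.921

Var(P+A) = 2 + 2·0.81 = 3.620.
True-score variance = ρ_P + ρ_A + 2·0.81, so 0.923 = (0.80 + ρ_A + 1.62) / 3.620.
ρ_A = 0.923·3.620 − 0.80 − 1.62 = 0.921.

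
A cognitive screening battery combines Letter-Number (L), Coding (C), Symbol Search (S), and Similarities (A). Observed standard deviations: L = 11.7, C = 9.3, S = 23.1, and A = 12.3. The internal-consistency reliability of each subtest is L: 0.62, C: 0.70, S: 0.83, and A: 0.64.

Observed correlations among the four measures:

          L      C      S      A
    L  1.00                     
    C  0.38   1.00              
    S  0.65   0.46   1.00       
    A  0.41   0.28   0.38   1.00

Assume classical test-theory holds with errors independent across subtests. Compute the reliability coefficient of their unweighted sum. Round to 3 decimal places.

Var(L+C+S+A) = 11.7² + 9.3² + 23.1² + 12.3² + 2·[11.7·9.3·0.38 + 11.7·23.1·0.65 + 11.7·12.3·0.41 + 9.3·23.1·0.46 + 9.3·12.3·0.28 + 23.1·12.3·0.38] = 908.28 + 1029.69 = 1937.97.
Under uncorrelated errors the observed covariances equal the true-score covariances, so only the own-variance terms attenuate.
True-score variance = [11.7²·0.62 + 9.3²·0.70 + 23.1²·0.83 + 12.3²·0.64] + 1029.69 = 685.137 + 1029.69 = 1714.83.
Reliability = 1714.83 / 1937.97 = 0.885.

0.885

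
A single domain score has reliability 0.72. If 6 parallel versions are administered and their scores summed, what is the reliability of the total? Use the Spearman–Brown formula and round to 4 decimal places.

ρ_k = kρ / (1 + (k−1)ρ) = 6·0.72 / (1 + 5·0.72) = 4.320 / 4.600 = 0.9391.

0.9391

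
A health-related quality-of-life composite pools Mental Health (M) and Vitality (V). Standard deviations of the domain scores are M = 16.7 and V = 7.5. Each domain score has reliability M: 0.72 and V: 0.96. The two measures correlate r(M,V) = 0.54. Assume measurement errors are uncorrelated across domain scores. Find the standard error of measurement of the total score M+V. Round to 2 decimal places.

Var(total) = 335.14 + 135.27 = 470.41.
True-score variance = 254.801 + 135.27 = 390.071, so reliability = 0.8292.
Error variance = 470.41 − 390.071 = 80.3392; SEM = √80.3392 = 8.96.

8.96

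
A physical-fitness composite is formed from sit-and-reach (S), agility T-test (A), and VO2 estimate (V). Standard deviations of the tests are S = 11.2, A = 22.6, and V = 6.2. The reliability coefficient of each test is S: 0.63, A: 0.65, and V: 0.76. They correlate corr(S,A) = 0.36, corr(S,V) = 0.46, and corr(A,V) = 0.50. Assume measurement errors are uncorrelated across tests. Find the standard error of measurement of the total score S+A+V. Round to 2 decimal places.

Var(total) = 674.64 + 386.251 = 1060.89.
True-score variance = 440.236 + 386.251 = 826.487, so reliability = 0.7790.
Error variance = 1060.89 − 826.487 = 234.404; SEM = √234.404 = 15.31.

15.31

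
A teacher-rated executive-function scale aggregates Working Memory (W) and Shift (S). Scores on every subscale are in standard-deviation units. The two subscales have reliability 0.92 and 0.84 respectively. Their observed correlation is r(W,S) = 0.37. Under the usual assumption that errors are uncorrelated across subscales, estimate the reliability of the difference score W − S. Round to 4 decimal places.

Var(W−S) = 1 + 1 − 2·0.37 = 2 − 0.74 = 1.26.
Because errors are independent across components, Cov(Tᵢ,Tⱼ) = Cov(Xᵢ,Xⱼ); the off-diagonal part of the true-score variance is the same as above.
True-score variance = [0.92 + 0.84] − 0.74 = 1.76 − 0.74 = 1.02.
Reliability = 1.02 / 1.26 = 0.8095.

0.8095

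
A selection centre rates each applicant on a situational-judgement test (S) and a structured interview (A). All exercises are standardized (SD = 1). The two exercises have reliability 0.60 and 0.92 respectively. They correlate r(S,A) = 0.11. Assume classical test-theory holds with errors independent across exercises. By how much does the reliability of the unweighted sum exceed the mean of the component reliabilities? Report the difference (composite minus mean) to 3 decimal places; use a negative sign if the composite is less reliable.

0.024

Var(sum) = 2 + 0.22 = 2.22; true-score variance = 1.52 + 0.22 = 1.74; composite reliability = 0.7838.
Mean component reliability = 0.7600.
Difference = 0.7838 − 0.7600 = 0.024.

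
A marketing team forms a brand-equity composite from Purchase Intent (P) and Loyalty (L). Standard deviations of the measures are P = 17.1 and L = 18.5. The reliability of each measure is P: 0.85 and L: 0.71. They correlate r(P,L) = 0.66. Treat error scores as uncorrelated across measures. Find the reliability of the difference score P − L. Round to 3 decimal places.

0.341

Var(P−L) = 17.1² + 18.5² − 2·17.1·18.5·0.66 = 634.66 − 417.582 = 217.078.
Under uncorrelated errors the observed covariances equal the true-score covariances, so only the own-variance terms attenuate.
True-score variance = [17.1²·0.85 + 18.5²·0.71] − 417.582 = 491.546 − 417.582 = 73.964.
Reliability = 73.964 / 217.078 = 0.341.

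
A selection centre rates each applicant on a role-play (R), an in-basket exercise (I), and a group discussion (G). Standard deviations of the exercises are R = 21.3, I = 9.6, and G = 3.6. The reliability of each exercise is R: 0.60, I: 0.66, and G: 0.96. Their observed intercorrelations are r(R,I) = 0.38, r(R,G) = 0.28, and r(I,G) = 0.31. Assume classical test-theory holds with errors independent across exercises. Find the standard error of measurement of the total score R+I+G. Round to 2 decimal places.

14.61

Var(total) = 558.81 + 219.773 = 778.583.
True-score variance = 345.481 + 219.773 = 565.254, so reliability = 0.7260.
Error variance = 778.583 − 565.254 = 213.329; SEM = √213.329 = 14.61.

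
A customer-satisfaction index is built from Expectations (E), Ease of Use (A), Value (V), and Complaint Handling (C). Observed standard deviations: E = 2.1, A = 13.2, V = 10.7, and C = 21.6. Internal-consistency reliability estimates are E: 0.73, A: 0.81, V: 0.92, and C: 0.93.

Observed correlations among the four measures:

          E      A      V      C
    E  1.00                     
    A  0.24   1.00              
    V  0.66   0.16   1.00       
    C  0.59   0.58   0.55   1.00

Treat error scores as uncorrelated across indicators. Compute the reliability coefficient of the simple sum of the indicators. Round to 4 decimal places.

Var(E+A+V+C) = 2.1² + 13.2² + 10.7² + 21.6² + 2·[2.1·13.2·0.24 + 2.1·10.7·0.66 + 2.1·21.6·0.59 + 13.2·10.7·0.16 + 13.2·21.6·0.58 + 10.7·21.6·0.55] = 759.7 + 726.659 = 1486.36.
Because errors are independent across components, Cov(Tᵢ,Tⱼ) = Cov(Xᵢ,Xⱼ); the off-diagonal part of the true-score variance is the same as above.
True-score variance = [2.1²·0.73 + 13.2²·0.81 + 10.7²·0.92 + 21.6²·0.93] + 726.659 = 683.585 + 726.659 = 1410.24.
Reliability = 1410.24 / 1486.36 = 0.9488.

0.9488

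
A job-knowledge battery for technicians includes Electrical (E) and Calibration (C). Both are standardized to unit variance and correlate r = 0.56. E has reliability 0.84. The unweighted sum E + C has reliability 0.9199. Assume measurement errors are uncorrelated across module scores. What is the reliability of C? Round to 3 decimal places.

0.910

Var(E+C) = 2 + 2·0.56 = 3.120.
True-score variance = ρ_E + ρ_C + 2·0.56, so 0.9199 = (0.84 + ρ_C + 1.12) / 3.120.
ρ_C = 0.9199·3.120 − 0.84 − 1.12 = 0.910.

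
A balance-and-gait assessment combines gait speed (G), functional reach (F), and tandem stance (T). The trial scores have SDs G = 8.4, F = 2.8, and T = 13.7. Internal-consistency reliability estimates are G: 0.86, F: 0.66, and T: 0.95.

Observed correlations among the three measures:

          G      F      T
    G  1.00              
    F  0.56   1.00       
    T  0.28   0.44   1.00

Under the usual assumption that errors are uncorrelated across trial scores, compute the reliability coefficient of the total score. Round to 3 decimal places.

0.944

Var(G+F+T) = 8.4² + 2.8² + 13.7² + 2·[8.4·2.8·0.56 + 8.4·13.7·0.28 + 2.8·13.7·0.44] = 266.09 + 124.544 = 390.634.
Because errors are independent across components, Cov(Tᵢ,Tⱼ) = Cov(Xᵢ,Xⱼ); the off-diagonal part of the true-score variance is the same as above.
True-score variance = [8.4²·0.86 + 2.8²·0.66 + 13.7²·0.95] + 124.544 = 244.161 + 124.544 = 368.705.
Reliability = 368.705 / 390.634 = 0.944.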